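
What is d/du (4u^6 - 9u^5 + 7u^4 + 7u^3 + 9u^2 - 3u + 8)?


Apply the power rule term by term:
  d/du(4u^6) = 24u^5
  d/du(-9u^5) = -45u^4
  d/du(7u^4) = 28u^3
  d/du(7u^3) = 21u^2
  d/du(9u^2) = 18u
  d/du(-3u) = -3
  d/du(8) = 0
p'(u) = 24u^5 - 45u^4 + 28u^3 + 21u^2 + 18u - 3


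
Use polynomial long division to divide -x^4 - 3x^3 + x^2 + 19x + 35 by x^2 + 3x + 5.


(-x^4 - 3x^3 + x^2 + 19x + 35) / (x^2 + 3x + 5)
Step 1: -x^2 * (x^2 + 3x + 5) = -x^4 - 3x^3 - 5x^2; subtract.
Step 2: 0 * (x^2 + 3x + 5) = 0; subtract.
Step 3: 6 * (x^2 + 3x + 5) = 6x^2 + 18x + 30; subtract.
Quotient: -x^2 + 6, Remainder: x + 5


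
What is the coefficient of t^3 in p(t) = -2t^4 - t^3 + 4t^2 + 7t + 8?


Read off the coefficient of t^3: -1


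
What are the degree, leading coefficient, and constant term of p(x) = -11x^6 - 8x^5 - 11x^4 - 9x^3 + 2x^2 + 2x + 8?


Highest power of x is 6, with coefficient -11. Constant term is 8.
Degree = 6, leading coefficient = -11, constant term = 8


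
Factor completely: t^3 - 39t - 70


Try integer roots (divisors of -70). t=-5: p(-5)=0.
Divide out (t + 5): quotient is t^2 - 5t - 14.
Factor the quadratic: (t + 2)(t - 7)
Result: (t + 5)(t + 2)(t - 7)


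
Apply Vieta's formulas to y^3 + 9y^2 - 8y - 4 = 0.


Monic cubic y^3+by^2+cy+d=0: sum=-b, pairwise sum=c, product=-d.
b=9, c=-8, d=-4
r1+r2+r3 = -9
r1r2+r1r3+r2r3 = -8
r1r2r3 = 4


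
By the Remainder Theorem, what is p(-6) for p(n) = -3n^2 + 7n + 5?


By the Remainder Theorem, the remainder equals p(-6):
  -3*(-6)^2 = -108
  7*(-6)^1 = -42
  constant: 5
Sum: -108 - 42 + 5 = -145


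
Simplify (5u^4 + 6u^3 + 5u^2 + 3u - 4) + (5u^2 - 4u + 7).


Align terms by degree and add:
  5u^4 + 6u^3 + 5u^2 + 3u - 4
+ 5u^2 - 4u + 7
= 5u^4 + 6u^3 + 10u^2 - u + 3


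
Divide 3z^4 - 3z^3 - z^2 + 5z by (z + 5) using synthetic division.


Synthetic division with c = -5. Coefficients: 3, -3, -1, 5, 0
Bring down 3.
  3 * -5 = -15; -15 - 3 = -18
  -18 * -5 = 90; 90 - 1 = 89
  89 * -5 = -445; -445 + 5 = -440
  -440 * -5 = 2200; 2200 + 0 = 2200
Quotient: 3z^3 - 18z^2 + 89z - 440, Remainder: 2200


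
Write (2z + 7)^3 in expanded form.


Expand (2z + 7)^3 by repeated multiplication:
  (2z + 7)^2 = 4z^2 + 28z + 49
= 8z^3 + 84z^2 + 294z + 343


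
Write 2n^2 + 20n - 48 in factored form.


Roots satisfy r1 + r2 = -b/a = -10 and r1*r2 = c/a = -24.
So r1 = -12, r2 = 2.
2n^2 + 20n - 48 = 2(n - r1)(n - r2) = 2(n + 12)(n - 2)


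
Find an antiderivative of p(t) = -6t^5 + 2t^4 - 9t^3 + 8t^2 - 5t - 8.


Reverse power rule on each term:
  ∫ -6t^5 dt = -t^6
  ∫ 2t^4 dt = (2/5)t^5
  ∫ -9t^3 dt = -(9/4)t^4
  ∫ 8t^2 dt = (8/3)t^3
  ∫ -5t dt = -(5/2)t^2
  ∫ -8 dt = -8t
F(t) = -t^6 + (2/5)t^5 - (9/4)t^4 + (8/3)t^3 - (5/2)t^2 - 8t + C


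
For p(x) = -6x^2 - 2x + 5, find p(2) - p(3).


p(2) = -23
p(3) = -55
p(2) - p(3) = -23 + 55 = 32


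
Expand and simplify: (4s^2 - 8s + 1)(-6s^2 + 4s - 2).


Distribute each term of the first polynomial:
  (4s^2)(-6s^2 + 4s - 2) = -24s^4 + 16s^3 - 8s^2
  (-8s)(-6s^2 + 4s - 2) = 48s^3 - 32s^2 + 16s
  (1)(-6s^2 + 4s - 2) = -6s^2 + 4s - 2
Sum: -24s^4 + 64s^3 - 46s^2 + 20s - 2


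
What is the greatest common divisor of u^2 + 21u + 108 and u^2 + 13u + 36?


Factor each:
  u^2 + 21u + 108 = (u + 9)(u + 12)
  u^2 + 13u + 36 = (u + 9)(u + 4)
Common monic factor: u + 9


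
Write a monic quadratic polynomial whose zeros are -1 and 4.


p(y) = (y + 1)(y - 4)
Expand: y^2 - 3y - 4


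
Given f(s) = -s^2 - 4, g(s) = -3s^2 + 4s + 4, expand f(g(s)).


Substitute g(s) into f:
f(g(s)) = -1*(-3s^2 + 4s + 4)^2 + (-4)
(-3s^2 + 4s + 4)^2 = 9s^4 - 24s^3 - 8s^2 + 32s + 16
Expand and combine: -9s^4 + 24s^3 + 8s^2 - 32s - 20


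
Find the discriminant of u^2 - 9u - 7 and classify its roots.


D = b^2 - 4ac = (-9)^2 - 4(1)(-7) = 81 + 28 = 109
Since D > 0: two distinct irrational roots


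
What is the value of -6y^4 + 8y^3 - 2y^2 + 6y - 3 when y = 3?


Using direct substitution:
  -6 * (3)^4 = -486
  8 * (3)^3 = 216
  -2 * (3)^2 = -18
  6 * (3)^1 = 18
  constant: -3
Sum = -486 + 216 - 18 + 18 - 3 = -273


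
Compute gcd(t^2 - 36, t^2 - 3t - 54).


Factor each:
  t^2 - 36 = (t + 6)(t - 6)
  t^2 - 3t - 54 = (t + 6)(t - 9)
Common monic factor: t + 6


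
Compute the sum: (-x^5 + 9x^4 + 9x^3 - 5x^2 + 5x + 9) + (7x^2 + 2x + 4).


Align terms by degree and add:
  -x^5 + 9x^4 + 9x^3 - 5x^2 + 5x + 9
+ 7x^2 + 2x + 4
= -x^5 + 9x^4 + 9x^3 + 2x^2 + 7x + 13


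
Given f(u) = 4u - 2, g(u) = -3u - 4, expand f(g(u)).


Substitute g(u) into f:
f(g(u)) = 4*(-3u - 4) + (-2)
Expand and combine: -12u - 18


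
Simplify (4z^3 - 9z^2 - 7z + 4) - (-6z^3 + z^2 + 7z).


Distribute the minus sign:
  (4z^3 - 9z^2 - 7z + 4)
- (-6z^3 + z^2 + 7z)
Negate second polynomial: 6z^3 - z^2 - 7z
Add: 10z^3 - 10z^2 - 14z + 4


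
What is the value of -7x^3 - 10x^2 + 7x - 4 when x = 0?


Using direct substitution:
  -7 * (0)^3 = 0
  -10 * (0)^2 = 0
  7 * (0)^1 = 0
  constant: -4
Sum = 0 + 0 + 0 - 4 = -4


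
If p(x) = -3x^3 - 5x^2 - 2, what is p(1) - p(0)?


p(1) = -10
p(0) = -2
p(1) - p(0) = -10 + 2 = -8


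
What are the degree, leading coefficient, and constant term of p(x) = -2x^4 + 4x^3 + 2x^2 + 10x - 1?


Highest power of x is 4, with coefficient -2. Constant term is -1.
Degree = 4, leading coefficient = -2, constant term = -1


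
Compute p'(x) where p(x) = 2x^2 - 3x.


Apply the power rule term by term:
  d/dx(2x^2) = 4x
  d/dx(-3x) = -3
p'(x) = 4x - 3


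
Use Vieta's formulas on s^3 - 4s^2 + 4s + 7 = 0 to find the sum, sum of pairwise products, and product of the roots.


Monic cubic s^3+bs^2+cs+d=0: sum=-b, pairwise sum=c, product=-d.
b=-4, c=4, d=7
r1+r2+r3 = 4
r1r2+r1r3+r2r3 = 4
r1r2r3 = -7


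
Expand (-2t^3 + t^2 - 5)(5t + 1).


Distribute each term of the first polynomial:
  (-2t^3)(5t + 1) = -10t^4 - 2t^3
  (t^2)(5t + 1) = 5t^3 + t^2
  (-5)(5t + 1) = -25t - 5
Sum: -10t^4 + 3t^3 + t^2 - 25t - 5


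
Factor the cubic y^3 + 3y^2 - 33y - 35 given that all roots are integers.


Try integer roots (divisors of -35). y=-1: p(-1)=0.
Divide out (y + 1): quotient is y^2 + 2y - 35.
Factor the quadratic: (y - 5)(y + 7)
Result: (y + 1)(y - 5)(y + 7)


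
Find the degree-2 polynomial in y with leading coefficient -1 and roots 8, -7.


p(y) = -(y - 8)(y + 7)
Expand: -y^2 + y + 56


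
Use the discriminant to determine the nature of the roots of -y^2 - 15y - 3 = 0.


D = b^2 - 4ac = (-15)^2 - 4(-1)(-3) = 225 - 12 = 213
Since D > 0: two distinct irrational roots


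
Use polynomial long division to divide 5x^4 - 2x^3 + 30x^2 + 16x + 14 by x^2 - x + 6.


(5x^4 - 2x^3 + 30x^2 + 16x + 14) / (x^2 - x + 6)
Step 1: 5x^2 * (x^2 - x + 6) = 5x^4 - 5x^3 + 30x^2; subtract.
Step 2: 3x * (x^2 - x + 6) = 3x^3 - 3x^2 + 18x; subtract.
Step 3: 3 * (x^2 - x + 6) = 3x^2 - 3x + 18; subtract.
Quotient: 5x^2 + 3x + 3, Remainder: x - 4


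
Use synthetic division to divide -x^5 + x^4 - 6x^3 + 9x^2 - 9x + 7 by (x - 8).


Synthetic division with c = 8. Coefficients: -1, 1, -6, 9, -9, 7
Bring down -1.
  -1 * 8 = -8; -8 + 1 = -7
  -7 * 8 = -56; -56 - 6 = -62
  -62 * 8 = -496; -496 + 9 = -487
  -487 * 8 = -3896; -3896 - 9 = -3905
  -3905 * 8 = -31240; -31240 + 7 = -31233
Quotient: -x^4 - 7x^3 - 62x^2 - 487x - 3905, Remainder: -31233


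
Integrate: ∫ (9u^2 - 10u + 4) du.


Reverse power rule on each term:
  ∫ 9u^2 du = 3u^3
  ∫ -10u du = -5u^2
  ∫ 4 du = 4u
F(u) = 3u^3 - 5u^2 + 4u + C


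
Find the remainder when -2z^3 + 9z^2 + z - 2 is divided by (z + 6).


By the Remainder Theorem, the remainder equals p(-6):
  -2*(-6)^3 = 432
  9*(-6)^2 = 324
  1*(-6)^1 = -6
  constant: -2
Sum: 432 + 324 - 6 - 2 = 748


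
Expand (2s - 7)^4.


Expand (2s - 7)^4 by repeated multiplication:
  (2s - 7)^2 = 4s^2 - 28s + 49
  (2s - 7)^3 = 8s^3 - 84s^2 + 294s - 343
= 16s^4 - 224s^3 + 1176s^2 - 2744s + 2401


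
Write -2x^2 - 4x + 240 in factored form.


Roots satisfy r1 + r2 = -b/a = -2 and r1*r2 = c/a = -120.
So r1 = -12, r2 = 10.
-2x^2 - 4x + 240 = -2(x - r1)(x - r2) = -2(x + 12)(x - 10)


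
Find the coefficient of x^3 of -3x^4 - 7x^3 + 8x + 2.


Read off the coefficient of x^3: -7


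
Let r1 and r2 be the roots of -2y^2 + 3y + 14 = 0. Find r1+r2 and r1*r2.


For ay^2+by+c=0: sum = -b/a, product = c/a.
a=-2, b=3, c=14
Sum = -(3)/-2 = 3/2
Product = (14)/-2 = -7


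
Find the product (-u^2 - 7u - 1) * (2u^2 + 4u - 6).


Distribute each term of the first polynomial:
  (-u^2)(2u^2 + 4u - 6) = -2u^4 - 4u^3 + 6u^2
  (-7u)(2u^2 + 4u - 6) = -14u^3 - 28u^2 + 42u
  (-1)(2u^2 + 4u - 6) = -2u^2 - 4u + 6
Sum: -2u^4 - 18u^3 - 24u^2 + 38u + 6


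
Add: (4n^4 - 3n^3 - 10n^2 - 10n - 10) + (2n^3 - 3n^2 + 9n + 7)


Align terms by degree and add:
  4n^4 - 3n^3 - 10n^2 - 10n - 10
+ 2n^3 - 3n^2 + 9n + 7
= 4n^4 - n^3 - 13n^2 - n - 3


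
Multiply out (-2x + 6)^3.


Expand (-2x + 6)^3 by repeated multiplication:
  (-2x + 6)^2 = 4x^2 - 24x + 36
= -8x^3 + 72x^2 - 216x + 216


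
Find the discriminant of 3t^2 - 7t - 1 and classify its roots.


D = b^2 - 4ac = (-7)^2 - 4(3)(-1) = 49 + 12 = 61
Since D > 0: two distinct irrational roots


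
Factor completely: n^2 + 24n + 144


Roots satisfy r1 + r2 = -b/a = -24 and r1*r2 = c/a = 144.
So r1 = -12, r2 = -12.
n^2 + 24n + 144 = (n - r1)(n - r2) = (n + 12)(n + 12)


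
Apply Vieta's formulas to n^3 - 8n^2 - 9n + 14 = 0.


Monic cubic n^3+bn^2+cn+d=0: sum=-b, pairwise sum=c, product=-d.
b=-8, c=-9, d=14
r1+r2+r3 = 8
r1r2+r1r3+r2r3 = -9
r1r2r3 = -14


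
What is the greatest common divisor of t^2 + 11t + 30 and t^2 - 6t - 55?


Factor each:
  t^2 + 11t + 30 = (t + 5)(t + 6)
  t^2 - 6t - 55 = (t + 5)(t - 11)
Common monic factor: t + 5


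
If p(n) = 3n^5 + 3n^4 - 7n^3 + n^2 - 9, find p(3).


Using direct substitution:
  3 * (3)^5 = 729
  3 * (3)^4 = 243
  -7 * (3)^3 = -189
  1 * (3)^2 = 9
  0 * (3)^1 = 0
  constant: -9
Sum = 729 + 243 - 189 + 9 + 0 - 9 = 783


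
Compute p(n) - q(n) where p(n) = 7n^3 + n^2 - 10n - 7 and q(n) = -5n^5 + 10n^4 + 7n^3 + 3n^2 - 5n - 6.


Distribute the minus sign:
  (7n^3 + n^2 - 10n - 7)
- (-5n^5 + 10n^4 + 7n^3 + 3n^2 - 5n - 6)
Negate second polynomial: 5n^5 - 10n^4 - 7n^3 - 3n^2 + 5n + 6
Add: 5n^5 - 10n^4 - 2n^2 - 5n - 1


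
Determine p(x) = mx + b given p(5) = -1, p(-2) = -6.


p(x) = mx + b. Using p(5)=-1, p(-2)=-6:
m = (-1 + 6)/(5 + 2) = 5/7 = 5/7
b = -1 - m*(5) = -1 - 25/7 = -32/7
p(x) = (5/7)x - (32/7)


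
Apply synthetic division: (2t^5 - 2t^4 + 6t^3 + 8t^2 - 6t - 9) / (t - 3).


Synthetic division with c = 3. Coefficients: 2, -2, 6, 8, -6, -9
Bring down 2.
  2 * 3 = 6; 6 - 2 = 4
  4 * 3 = 12; 12 + 6 = 18
  18 * 3 = 54; 54 + 8 = 62
  62 * 3 = 186; 186 - 6 = 180
  180 * 3 = 540; 540 - 9 = 531
Quotient: 2t^4 + 4t^3 + 18t^2 + 62t + 180, Remainder: 531


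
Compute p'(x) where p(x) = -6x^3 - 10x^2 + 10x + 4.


Apply the power rule term by term:
  d/dx(-6x^3) = -18x^2
  d/dx(-10x^2) = -20x
  d/dx(10x) = 10
  d/dx(4) = 0
p'(x) = -18x^2 - 20x + 10


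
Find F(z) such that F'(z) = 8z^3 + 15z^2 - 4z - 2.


Reverse power rule on each term:
  ∫ 8z^3 dz = 2z^4
  ∫ 15z^2 dz = 5z^3
  ∫ -4z dz = -2z^2
  ∫ -2 dz = -2z
F(z) = 2z^4 + 5z^3 - 2z^2 - 2z + C


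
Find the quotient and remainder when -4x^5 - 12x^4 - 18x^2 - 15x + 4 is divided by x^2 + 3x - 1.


(-4x^5 - 12x^4 - 18x^2 - 15x + 4) / (x^2 + 3x - 1)
Step 1: -4x^3 * (x^2 + 3x - 1) = -4x^5 - 12x^4 + 4x^3; subtract.
Step 2: 0 * (x^2 + 3x - 1) = 0; subtract.
Step 3: -4x * (x^2 + 3x - 1) = -4x^3 - 12x^2 + 4x; subtract.
Step 4: -6 * (x^2 + 3x - 1) = -6x^2 - 18x + 6; subtract.
Quotient: -4x^3 - 4x - 6, Remainder: -x - 2


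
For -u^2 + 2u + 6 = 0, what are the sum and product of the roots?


For au^2+bu+c=0: sum = -b/a, product = c/a.
a=-1, b=2, c=6
Sum = -(2)/-1 = 2
Product = (6)/-1 = -6


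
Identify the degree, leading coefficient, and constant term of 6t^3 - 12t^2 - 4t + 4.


Highest power of t is 3, with coefficient 6. Constant term is 4.
Degree = 3, leading coefficient = 6, constant term = 4


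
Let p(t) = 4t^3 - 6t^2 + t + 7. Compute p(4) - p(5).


p(4) = 171
p(5) = 362
p(4) - p(5) = 171 - 362 = -191


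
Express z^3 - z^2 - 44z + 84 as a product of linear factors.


Try integer roots (divisors of 84). z=-7: p(-7)=0.
Divide out (z + 7): quotient is z^2 - 8z + 12.
Factor the quadratic: (z - 6)(z - 2)
Result: (z + 7)(z - 6)(z - 2)


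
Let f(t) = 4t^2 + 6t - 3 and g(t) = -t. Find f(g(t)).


Substitute g(t) into f:
f(g(t)) = 4*(-t)^2 + 6*(-t) + (-3)
(-t)^2 = t^2
Expand and combine: 4t^2 - 6t - 3


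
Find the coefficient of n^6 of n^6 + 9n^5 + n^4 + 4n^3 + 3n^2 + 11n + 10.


Read off the coefficient of n^6: 1


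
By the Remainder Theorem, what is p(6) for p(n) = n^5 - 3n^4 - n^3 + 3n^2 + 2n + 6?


By the Remainder Theorem, the remainder equals p(6):
  1*(6)^5 = 7776
  -3*(6)^4 = -3888
  -1*(6)^3 = -216
  3*(6)^2 = 108
  2*(6)^1 = 12
  constant: 6
Sum: 7776 - 3888 - 216 + 108 + 12 + 6 = 3798


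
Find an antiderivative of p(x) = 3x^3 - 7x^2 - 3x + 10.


Reverse power rule on each term:
  ∫ 3x^3 dx = (3/4)x^4
  ∫ -7x^2 dx = -(7/3)x^3
  ∫ -3x dx = -(3/2)x^2
  ∫ 10 dx = 10x
F(x) = (3/4)x^4 - (7/3)x^3 - (3/2)x^2 + 10x + C


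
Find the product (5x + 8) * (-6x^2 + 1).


Distribute each term of the first polynomial:
  (5x)(-6x^2 + 1) = -30x^3 + 5x
  (8)(-6x^2 + 1) = -48x^2 + 8
Sum: -30x^3 - 48x^2 + 5x + 8


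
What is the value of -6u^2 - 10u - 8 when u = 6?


Using direct substitution:
  -6 * (6)^2 = -216
  -10 * (6)^1 = -60
  constant: -8
Sum = -216 - 60 - 8 = -284


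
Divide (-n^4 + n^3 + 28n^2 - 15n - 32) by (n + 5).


(-n^4 + n^3 + 28n^2 - 15n - 32) / (n + 5)
Step 1: -n^3 * (n + 5) = -n^4 - 5n^3; subtract.
Step 2: 6n^2 * (n + 5) = 6n^3 + 30n^2; subtract.
Step 3: -2n * (n + 5) = -2n^2 - 10n; subtract.
Step 4: -5 * (n + 5) = -5n - 25; subtract.
Quotient: -n^3 + 6n^2 - 2n - 5, Remainder: -7


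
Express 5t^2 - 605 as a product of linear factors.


Roots satisfy r1 + r2 = -b/a = 0 and r1*r2 = c/a = -121.
So r1 = -11, r2 = 11.
5t^2 - 605 = 5(t - r1)(t - r2) = 5(t + 11)(t - 11)


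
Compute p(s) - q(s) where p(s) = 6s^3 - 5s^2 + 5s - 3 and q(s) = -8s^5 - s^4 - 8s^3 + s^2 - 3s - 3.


Distribute the minus sign:
  (6s^3 - 5s^2 + 5s - 3)
- (-8s^5 - s^4 - 8s^3 + s^2 - 3s - 3)
Negate second polynomial: 8s^5 + s^4 + 8s^3 - s^2 + 3s + 3
Add: 8s^5 + s^4 + 14s^3 - 6s^2 + 8s


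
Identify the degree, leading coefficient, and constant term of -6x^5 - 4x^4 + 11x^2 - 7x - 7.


Highest power of x is 5, with coefficient -6. Constant term is -7.
Degree = 5, leading coefficient = -6, constant term = -7


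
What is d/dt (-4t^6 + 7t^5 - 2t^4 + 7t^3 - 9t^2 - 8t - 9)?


Apply the power rule term by term:
  d/dt(-4t^6) = -24t^5
  d/dt(7t^5) = 35t^4
  d/dt(-2t^4) = -8t^3
  d/dt(7t^3) = 21t^2
  d/dt(-9t^2) = -18t
  d/dt(-8t) = -8
  d/dt(-9) = 0
p'(t) = -24t^5 + 35t^4 - 8t^3 + 21t^2 - 18t - 8


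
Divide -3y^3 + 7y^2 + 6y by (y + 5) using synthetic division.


Synthetic division with c = -5. Coefficients: -3, 7, 6, 0
Bring down -3.
  -3 * -5 = 15; 15 + 7 = 22
  22 * -5 = -110; -110 + 6 = -104
  -104 * -5 = 520; 520 + 0 = 520
Quotient: -3y^2 + 22y - 104, Remainder: 520


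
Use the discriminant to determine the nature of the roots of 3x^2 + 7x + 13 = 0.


D = b^2 - 4ac = (7)^2 - 4(3)(13) = 49 - 156 = -107
Since D < 0: two complex conjugate roots (no real roots)


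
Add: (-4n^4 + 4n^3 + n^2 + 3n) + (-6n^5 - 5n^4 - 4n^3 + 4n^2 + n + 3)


Align terms by degree and add:
  -4n^4 + 4n^3 + n^2 + 3n
  -6n^5 - 5n^4 - 4n^3 + 4n^2 + n + 3
= -6n^5 - 9n^4 + 5n^2 + 4n + 3


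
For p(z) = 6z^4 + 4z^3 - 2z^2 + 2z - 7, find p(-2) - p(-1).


p(-2) = 45
p(-1) = -9
p(-2) - p(-1) = 45 + 9 = 54


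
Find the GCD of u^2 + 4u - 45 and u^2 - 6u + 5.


Factor each:
  u^2 + 4u - 45 = (u - 5)(u + 9)
  u^2 - 6u + 5 = (u - 5)(u - 1)
Common monic factor: u - 5


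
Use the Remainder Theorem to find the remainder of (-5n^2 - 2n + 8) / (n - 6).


By the Remainder Theorem, the remainder equals p(6):
  -5*(6)^2 = -180
  -2*(6)^1 = -12
  constant: 8
Sum: -180 - 12 + 8 = -184


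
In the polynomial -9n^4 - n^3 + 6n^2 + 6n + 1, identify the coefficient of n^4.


Read off the coefficient of n^4: -9


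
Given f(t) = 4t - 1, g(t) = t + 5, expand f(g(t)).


Substitute g(t) into f:
f(g(t)) = 4*(t + 5) + (-1)
Expand and combine: 4t + 19


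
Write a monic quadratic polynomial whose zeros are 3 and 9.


p(z) = (z - 3)(z - 9)
Expand: z^2 - 12z + 27


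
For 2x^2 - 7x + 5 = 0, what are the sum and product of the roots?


For ax^2+bx+c=0: sum = -b/a, product = c/a.
a=2, b=-7, c=5
Sum = -(-7)/2 = 7/2
Product = (5)/2 = 5/2


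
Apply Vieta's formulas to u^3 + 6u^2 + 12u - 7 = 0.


Monic cubic u^3+bu^2+cu+d=0: sum=-b, pairwise sum=c, product=-d.
b=6, c=12, d=-7
r1+r2+r3 = -6
r1r2+r1r3+r2r3 = 12
r1r2r3 = 7


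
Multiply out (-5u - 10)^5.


Expand (-5u - 10)^5 by repeated multiplication:
  (-5u - 10)^2 = 25u^2 + 100u + 100
  (-5u - 10)^3 = -125u^3 - 750u^2 - 1500u - 1000
  (-5u - 10)^4 = 625u^4 + 5000u^3 + 15000u^2 + 20000u + 10000
= -3125u^5 - 31250u^4 - 125000u^3 - 250000u^2 - 250000u - 100000


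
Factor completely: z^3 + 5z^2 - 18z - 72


Try integer roots (divisors of -72). z=4: p(4)=0.
Divide out (z - 4): quotient is z^2 + 9z + 18.
Factor the quadratic: (z + 6)(z + 3)
Result: (z - 4)(z + 6)(z + 3)


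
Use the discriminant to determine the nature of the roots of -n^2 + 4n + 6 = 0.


D = b^2 - 4ac = (4)^2 - 4(-1)(6) = 16 + 24 = 40
Since D > 0: two distinct irrational roots


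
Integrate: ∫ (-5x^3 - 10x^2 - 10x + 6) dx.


Reverse power rule on each term:
  ∫ -5x^3 dx = -(5/4)x^4
  ∫ -10x^2 dx = -(10/3)x^3
  ∫ -10x dx = -5x^2
  ∫ 6 dx = 6x
F(x) = -(5/4)x^4 - (10/3)x^3 - 5x^2 + 6x + C


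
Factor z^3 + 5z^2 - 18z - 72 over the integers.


Try integer roots (divisors of -72). z=4: p(4)=0.
Divide out (z - 4): quotient is z^2 + 9z + 18.
Factor the quadratic: (z + 6)(z + 3)
Result: (z - 4)(z + 6)(z + 3)


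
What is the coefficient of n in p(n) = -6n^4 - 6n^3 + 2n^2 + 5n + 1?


Read off the coefficient of n: 5


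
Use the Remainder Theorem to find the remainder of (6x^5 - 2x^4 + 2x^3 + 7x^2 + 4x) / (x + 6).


By the Remainder Theorem, the remainder equals p(-6):
  6*(-6)^5 = -46656
  -2*(-6)^4 = -2592
  2*(-6)^3 = -432
  7*(-6)^2 = 252
  4*(-6)^1 = -24
  constant: 0
Sum: -46656 - 2592 - 432 + 252 - 24 + 0 = -49452


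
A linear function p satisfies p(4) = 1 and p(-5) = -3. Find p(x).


p(x) = mx + b. Using p(4)=1, p(-5)=-3:
m = (1 + 3)/(4 + 5) = 4/9 = 4/9
b = 1 - m*(4) = 1 - 16/9 = -7/9
p(x) = (4/9)x - (7/9)


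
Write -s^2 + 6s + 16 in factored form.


Roots satisfy r1 + r2 = -b/a = 6 and r1*r2 = c/a = -16.
So r1 = -2, r2 = 8.
-s^2 + 6s + 16 = -(s - r1)(s - r2) = -(s + 2)(s - 8)


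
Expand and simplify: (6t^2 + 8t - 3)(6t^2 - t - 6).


Distribute each term of the first polynomial:
  (6t^2)(6t^2 - t - 6) = 36t^4 - 6t^3 - 36t^2
  (8t)(6t^2 - t - 6) = 48t^3 - 8t^2 - 48t
  (-3)(6t^2 - t - 6) = -18t^2 + 3t + 18
Sum: 36t^4 + 42t^3 - 62t^2 - 45t + 18


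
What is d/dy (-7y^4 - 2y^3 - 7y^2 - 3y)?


Apply the power rule term by term:
  d/dy(-7y^4) = -28y^3
  d/dy(-2y^3) = -6y^2
  d/dy(-7y^2) = -14y
  d/dy(-3y) = -3
p'(y) = -28y^3 - 6y^2 - 14y - 3


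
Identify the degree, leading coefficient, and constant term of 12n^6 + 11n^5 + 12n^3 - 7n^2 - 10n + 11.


Highest power of n is 6, with coefficient 12. Constant term is 11.
Degree = 6, leading coefficient = 12, constant term = 11


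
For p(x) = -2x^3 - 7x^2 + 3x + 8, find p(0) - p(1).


p(0) = 8
p(1) = 2
p(0) - p(1) = 8 - 2 = 6


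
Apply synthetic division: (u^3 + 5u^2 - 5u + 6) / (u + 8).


Synthetic division with c = -8. Coefficients: 1, 5, -5, 6
Bring down 1.
  1 * -8 = -8; -8 + 5 = -3
  -3 * -8 = 24; 24 - 5 = 19
  19 * -8 = -152; -152 + 6 = -146
Quotient: u^2 - 3u + 19, Remainder: -146


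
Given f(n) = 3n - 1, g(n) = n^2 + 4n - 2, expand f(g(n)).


Substitute g(n) into f:
f(g(n)) = 3*(n^2 + 4n - 2) + (-1)
Expand and combine: 3n^2 + 12n - 7


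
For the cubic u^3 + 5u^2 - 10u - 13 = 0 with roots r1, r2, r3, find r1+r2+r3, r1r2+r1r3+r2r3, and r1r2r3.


Monic cubic u^3+bu^2+cu+d=0: sum=-b, pairwise sum=c, product=-d.
b=5, c=-10, d=-13
r1+r2+r3 = -5
r1r2+r1r3+r2r3 = -10
r1r2r3 = 13


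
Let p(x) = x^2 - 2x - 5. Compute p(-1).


Using direct substitution:
  1 * (-1)^2 = 1
  -2 * (-1)^1 = 2
  constant: -5
Sum = 1 + 2 - 5 = -2


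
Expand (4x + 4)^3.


Expand (4x + 4)^3 by repeated multiplication:
  (4x + 4)^2 = 16x^2 + 32x + 16
= 64x^3 + 192x^2 + 192x + 64


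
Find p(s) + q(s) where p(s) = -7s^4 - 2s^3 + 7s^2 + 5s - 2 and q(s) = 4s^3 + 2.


Align terms by degree and add:
  -7s^4 - 2s^3 + 7s^2 + 5s - 2
+ 4s^3 + 2
= -7s^4 + 2s^3 + 7s^2 + 5s


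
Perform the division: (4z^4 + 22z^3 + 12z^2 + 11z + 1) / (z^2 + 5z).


(4z^4 + 22z^3 + 12z^2 + 11z + 1) / (z^2 + 5z)
Step 1: 4z^2 * (z^2 + 5z) = 4z^4 + 20z^3; subtract.
Step 2: 2z * (z^2 + 5z) = 2z^3 + 10z^2; subtract.
Step 3: 2 * (z^2 + 5z) = 2z^2 + 10z; subtract.
Quotient: 4z^2 + 2z + 2, Remainder: z + 1


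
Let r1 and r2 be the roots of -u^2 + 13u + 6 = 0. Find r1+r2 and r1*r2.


For au^2+bu+c=0: sum = -b/a, product = c/a.
a=-1, b=13, c=6
Sum = -(13)/-1 = 13
Product = (6)/-1 = -6


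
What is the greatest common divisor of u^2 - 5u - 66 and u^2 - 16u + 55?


Factor each:
  u^2 - 5u - 66 = (u - 11)(u + 6)
  u^2 - 16u + 55 = (u - 11)(u - 5)
Common monic factor: u - 11


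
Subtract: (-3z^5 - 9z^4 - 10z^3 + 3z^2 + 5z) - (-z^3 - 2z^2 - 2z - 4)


Distribute the minus sign:
  (-3z^5 - 9z^4 - 10z^3 + 3z^2 + 5z)
- (-z^3 - 2z^2 - 2z - 4)
Negate second polynomial: z^3 + 2z^2 + 2z + 4
Add: -3z^5 - 9z^4 - 9z^3 + 5z^2 + 7z + 4


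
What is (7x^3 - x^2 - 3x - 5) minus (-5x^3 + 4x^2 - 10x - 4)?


Distribute the minus sign:
  (7x^3 - x^2 - 3x - 5)
- (-5x^3 + 4x^2 - 10x - 4)
Negate second polynomial: 5x^3 - 4x^2 + 10x + 4
Add: 12x^3 - 5x^2 + 7x - 1


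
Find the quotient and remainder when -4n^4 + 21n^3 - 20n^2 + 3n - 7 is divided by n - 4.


(-4n^4 + 21n^3 - 20n^2 + 3n - 7) / (n - 4)
Step 1: -4n^3 * (n - 4) = -4n^4 + 16n^3; subtract.
Step 2: 5n^2 * (n - 4) = 5n^3 - 20n^2; subtract.
Step 3: 0 * (n - 4) = 0; subtract.
Step 4: 3 * (n - 4) = 3n - 12; subtract.
Quotient: -4n^3 + 5n^2 + 3, Remainder: 5


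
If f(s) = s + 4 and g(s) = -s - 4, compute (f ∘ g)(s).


Substitute g(s) into f:
f(g(s)) = 1*(-s - 4) + 4
Expand and combine: -s


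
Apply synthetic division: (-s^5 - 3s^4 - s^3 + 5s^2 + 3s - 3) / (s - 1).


Synthetic division with c = 1. Coefficients: -1, -3, -1, 5, 3, -3
Bring down -1.
  -1 * 1 = -1; -1 - 3 = -4
  -4 * 1 = -4; -4 - 1 = -5
  -5 * 1 = -5; -5 + 5 = 0
  0 * 1 = 0; 0 + 3 = 3
  3 * 1 = 3; 3 - 3 = 0
Quotient: -s^4 - 4s^3 - 5s^2 + 3, Remainder: 0


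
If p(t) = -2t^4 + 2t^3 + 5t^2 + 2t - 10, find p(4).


Using direct substitution:
  -2 * (4)^4 = -512
  2 * (4)^3 = 128
  5 * (4)^2 = 80
  2 * (4)^1 = 8
  constant: -10
Sum = -512 + 128 + 80 + 8 - 10 = -306


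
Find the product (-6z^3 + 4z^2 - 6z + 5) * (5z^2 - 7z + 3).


Distribute each term of the first polynomial:
  (-6z^3)(5z^2 - 7z + 3) = -30z^5 + 42z^4 - 18z^3
  (4z^2)(5z^2 - 7z + 3) = 20z^4 - 28z^3 + 12z^2
  (-6z)(5z^2 - 7z + 3) = -30z^3 + 42z^2 - 18z
  (5)(5z^2 - 7z + 3) = 25z^2 - 35z + 15
Sum: -30z^5 + 62z^4 - 76z^3 + 79z^2 - 53z + 15


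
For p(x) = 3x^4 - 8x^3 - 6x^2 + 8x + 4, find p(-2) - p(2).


p(-2) = 76
p(2) = -20
p(-2) - p(2) = 76 + 20 = 96


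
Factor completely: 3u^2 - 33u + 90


Roots satisfy r1 + r2 = -b/a = 11 and r1*r2 = c/a = 30.
So r1 = 6, r2 = 5.
3u^2 - 33u + 90 = 3(u - r1)(u - r2) = 3(u - 6)(u - 5)


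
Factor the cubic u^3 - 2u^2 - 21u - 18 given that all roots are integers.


Try integer roots (divisors of -18). u=-3: p(-3)=0.
Divide out (u + 3): quotient is u^2 - 5u - 6.
Factor the quadratic: (u + 1)(u - 6)
Result: (u + 3)(u + 1)(u - 6)


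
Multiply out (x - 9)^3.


Expand (x - 9)^3 by repeated multiplication:
  (x - 9)^2 = x^2 - 18x + 81
= x^3 - 27x^2 + 243x - 729


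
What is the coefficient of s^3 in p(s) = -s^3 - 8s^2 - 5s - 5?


Read off the coefficient of s^3: -1


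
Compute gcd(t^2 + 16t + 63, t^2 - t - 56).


Factor each:
  t^2 + 16t + 63 = (t + 7)(t + 9)
  t^2 - t - 56 = (t + 7)(t - 8)
Common monic factor: t + 7


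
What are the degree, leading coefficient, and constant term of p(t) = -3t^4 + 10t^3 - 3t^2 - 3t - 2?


Highest power of t is 4, with coefficient -3. Constant term is -2.
Degree = 4, leading coefficient = -3, constant term = -2


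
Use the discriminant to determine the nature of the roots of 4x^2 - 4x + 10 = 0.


D = b^2 - 4ac = (-4)^2 - 4(4)(10) = 16 - 160 = -144
Since D < 0: two complex conjugate roots (no real roots)


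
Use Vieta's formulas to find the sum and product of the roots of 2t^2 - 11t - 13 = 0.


For at^2+bt+c=0: sum = -b/a, product = c/a.
a=2, b=-11, c=-13
Sum = -(-11)/2 = 11/2
Product = (-13)/2 = -13/2


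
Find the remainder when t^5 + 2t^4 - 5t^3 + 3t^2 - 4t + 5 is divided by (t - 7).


By the Remainder Theorem, the remainder equals p(7):
  1*(7)^5 = 16807
  2*(7)^4 = 4802
  -5*(7)^3 = -1715
  3*(7)^2 = 147
  -4*(7)^1 = -28
  constant: 5
Sum: 16807 + 4802 - 1715 + 147 - 28 + 5 = 20018


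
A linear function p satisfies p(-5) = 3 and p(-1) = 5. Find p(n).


p(n) = mn + b. Using p(-5)=3, p(-1)=5:
m = (3 - 5)/(-5 + 1) = -2/-4 = 1/2
b = 3 - m*(-5) = 3 + 5/2 = 11/2
p(n) = (1/2)n + (11/2)


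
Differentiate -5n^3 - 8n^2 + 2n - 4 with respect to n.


Apply the power rule term by term:
  d/dn(-5n^3) = -15n^2
  d/dn(-8n^2) = -16n
  d/dn(2n) = 2
  d/dn(-4) = 0
p'(n) = -15n^2 - 16n + 2


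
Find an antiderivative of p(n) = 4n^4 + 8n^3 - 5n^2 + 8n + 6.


Reverse power rule on each term:
  ∫ 4n^4 dn = (4/5)n^5
  ∫ 8n^3 dn = 2n^4
  ∫ -5n^2 dn = -(5/3)n^3
  ∫ 8n dn = 4n^2
  ∫ 6 dn = 6n
F(n) = (4/5)n^5 + 2n^4 - (5/3)n^3 + 4n^2 + 6n + C


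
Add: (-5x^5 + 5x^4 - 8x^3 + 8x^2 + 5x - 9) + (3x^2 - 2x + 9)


Align terms by degree and add:
  -5x^5 + 5x^4 - 8x^3 + 8x^2 + 5x - 9
+ 3x^2 - 2x + 9
= -5x^5 + 5x^4 - 8x^3 + 11x^2 + 3x


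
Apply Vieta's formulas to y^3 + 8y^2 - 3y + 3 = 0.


Monic cubic y^3+by^2+cy+d=0: sum=-b, pairwise sum=c, product=-d.
b=8, c=-3, d=3
r1+r2+r3 = -8
r1r2+r1r3+r2r3 = -3
r1r2r3 = -3


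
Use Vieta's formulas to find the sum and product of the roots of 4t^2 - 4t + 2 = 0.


For at^2+bt+c=0: sum = -b/a, product = c/a.
a=4, b=-4, c=2
Sum = -(-4)/4 = 1
Product = (2)/4 = 1/2


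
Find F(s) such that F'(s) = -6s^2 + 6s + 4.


Reverse power rule on each term:
  ∫ -6s^2 ds = -2s^3
  ∫ 6s ds = 3s^2
  ∫ 4 ds = 4s
F(s) = -2s^3 + 3s^2 + 4s + C


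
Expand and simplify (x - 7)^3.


Expand (x - 7)^3 by repeated multiplication:
  (x - 7)^2 = x^2 - 14x + 49
= x^3 - 21x^2 + 147x - 343


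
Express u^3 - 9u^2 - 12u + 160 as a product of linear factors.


Try integer roots (divisors of 160). u=8: p(8)=0.
Divide out (u - 8): quotient is u^2 - u - 20.
Factor the quadratic: (u - 5)(u + 4)
Result: (u - 8)(u - 5)(u + 4)


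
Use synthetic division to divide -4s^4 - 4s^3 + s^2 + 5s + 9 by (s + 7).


Synthetic division with c = -7. Coefficients: -4, -4, 1, 5, 9
Bring down -4.
  -4 * -7 = 28; 28 - 4 = 24
  24 * -7 = -168; -168 + 1 = -167
  -167 * -7 = 1169; 1169 + 5 = 1174
  1174 * -7 = -8218; -8218 + 9 = -8209
Quotient: -4s^3 + 24s^2 - 167s + 1174, Remainder: -8209


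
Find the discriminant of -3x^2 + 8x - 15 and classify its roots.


D = b^2 - 4ac = (8)^2 - 4(-3)(-15) = 64 - 180 = -116
Since D < 0: two complex conjugate roots (no real roots)


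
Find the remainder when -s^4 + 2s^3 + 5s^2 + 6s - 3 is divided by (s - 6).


By the Remainder Theorem, the remainder equals p(6):
  -1*(6)^4 = -1296
  2*(6)^3 = 432
  5*(6)^2 = 180
  6*(6)^1 = 36
  constant: -3
Sum: -1296 + 432 + 180 + 36 - 3 = -651


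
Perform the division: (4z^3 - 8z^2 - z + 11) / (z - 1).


(4z^3 - 8z^2 - z + 11) / (z - 1)
Step 1: 4z^2 * (z - 1) = 4z^3 - 4z^2; subtract.
Step 2: -4z * (z - 1) = -4z^2 + 4z; subtract.
Step 3: -5 * (z - 1) = -5z + 5; subtract.
Quotient: 4z^2 - 4z - 5, Remainder: 6


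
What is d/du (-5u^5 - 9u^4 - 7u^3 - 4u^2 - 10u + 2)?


Apply the power rule term by term:
  d/du(-5u^5) = -25u^4
  d/du(-9u^4) = -36u^3
  d/du(-7u^3) = -21u^2
  d/du(-4u^2) = -8u
  d/du(-10u) = -10
  d/du(2) = 0
p'(u) = -25u^4 - 36u^3 - 21u^2 - 8u - 10


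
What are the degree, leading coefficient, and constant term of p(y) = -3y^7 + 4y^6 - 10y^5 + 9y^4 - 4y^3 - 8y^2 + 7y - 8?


Highest power of y is 7, with coefficient -3. Constant term is -8.
Degree = 7, leading coefficient = -3, constant term = -8


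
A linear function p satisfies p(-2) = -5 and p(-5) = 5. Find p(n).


p(n) = mn + b. Using p(-2)=-5, p(-5)=5:
m = (-5 - 5)/(-2 + 5) = -10/3 = -10/3
b = -5 - m*(-2) = -5 - 20/3 = -35/3
p(n) = -(10/3)n - (35/3)


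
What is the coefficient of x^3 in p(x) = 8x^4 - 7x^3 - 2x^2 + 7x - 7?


Read off the coefficient of x^3: -7


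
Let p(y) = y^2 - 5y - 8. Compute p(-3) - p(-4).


p(-3) = 16
p(-4) = 28
p(-3) - p(-4) = 16 - 28 = -12


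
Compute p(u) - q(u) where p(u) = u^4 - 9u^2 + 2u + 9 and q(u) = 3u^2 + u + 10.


Distribute the minus sign:
  (u^4 - 9u^2 + 2u + 9)
- (3u^2 + u + 10)
Negate second polynomial: -3u^2 - u - 10
Add: u^4 - 12u^2 + u - 1


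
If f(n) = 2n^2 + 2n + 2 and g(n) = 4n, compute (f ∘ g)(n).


Substitute g(n) into f:
f(g(n)) = 2*(4n)^2 + 2*(4n) + 2
(4n)^2 = 16n^2
Expand and combine: 32n^2 + 8n + 2


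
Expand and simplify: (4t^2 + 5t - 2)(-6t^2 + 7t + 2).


Distribute each term of the first polynomial:
  (4t^2)(-6t^2 + 7t + 2) = -24t^4 + 28t^3 + 8t^2
  (5t)(-6t^2 + 7t + 2) = -30t^3 + 35t^2 + 10t
  (-2)(-6t^2 + 7t + 2) = 12t^2 - 14t - 4
Sum: -24t^4 - 2t^3 + 55t^2 - 4t - 4


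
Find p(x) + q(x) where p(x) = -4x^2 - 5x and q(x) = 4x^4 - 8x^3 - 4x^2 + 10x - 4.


Align terms by degree and add:
  -4x^2 - 5x
+ 4x^4 - 8x^3 - 4x^2 + 10x - 4
= 4x^4 - 8x^3 - 8x^2 + 5x - 4


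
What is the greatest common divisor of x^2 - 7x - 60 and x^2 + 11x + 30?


Factor each:
  x^2 - 7x - 60 = (x + 5)(x - 12)
  x^2 + 11x + 30 = (x + 5)(x + 6)
Common monic factor: x + 5


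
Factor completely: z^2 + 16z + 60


Roots satisfy r1 + r2 = -b/a = -16 and r1*r2 = c/a = 60.
So r1 = -6, r2 = -10.
z^2 + 16z + 60 = (z - r1)(z - r2) = (z + 6)(z + 10)


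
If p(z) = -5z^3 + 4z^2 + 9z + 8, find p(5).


Using direct substitution:
  -5 * (5)^3 = -625
  4 * (5)^2 = 100
  9 * (5)^1 = 45
  constant: 8
Sum = -625 + 100 + 45 + 8 = -472


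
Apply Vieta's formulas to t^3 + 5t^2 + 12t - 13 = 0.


Monic cubic t^3+bt^2+ct+d=0: sum=-b, pairwise sum=c, product=-d.
b=5, c=12, d=-13
r1+r2+r3 = -5
r1r2+r1r3+r2r3 = 12
r1r2r3 = 13


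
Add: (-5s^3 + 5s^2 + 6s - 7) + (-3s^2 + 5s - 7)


Align terms by degree and add:
  -5s^3 + 5s^2 + 6s - 7
  -3s^2 + 5s - 7
= -5s^3 + 2s^2 + 11s - 14


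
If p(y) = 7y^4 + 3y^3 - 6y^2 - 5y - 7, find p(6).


Using direct substitution:
  7 * (6)^4 = 9072
  3 * (6)^3 = 648
  -6 * (6)^2 = -216
  -5 * (6)^1 = -30
  constant: -7
Sum = 9072 + 648 - 216 - 30 - 7 = 9467


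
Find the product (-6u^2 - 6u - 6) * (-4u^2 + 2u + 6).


Distribute each term of the first polynomial:
  (-6u^2)(-4u^2 + 2u + 6) = 24u^4 - 12u^3 - 36u^2
  (-6u)(-4u^2 + 2u + 6) = 24u^3 - 12u^2 - 36u
  (-6)(-4u^2 + 2u + 6) = 24u^2 - 12u - 36
Sum: 24u^4 + 12u^3 - 24u^2 - 48u - 36


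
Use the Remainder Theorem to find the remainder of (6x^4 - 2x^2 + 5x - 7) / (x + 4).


By the Remainder Theorem, the remainder equals p(-4):
  6*(-4)^4 = 1536
  0*(-4)^3 = 0
  -2*(-4)^2 = -32
  5*(-4)^1 = -20
  constant: -7
Sum: 1536 + 0 - 32 - 20 - 7 = 1477


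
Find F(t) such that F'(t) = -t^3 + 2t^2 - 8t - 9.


Reverse power rule on each term:
  ∫ -t^3 dt = -(1/4)t^4
  ∫ 2t^2 dt = (2/3)t^3
  ∫ -8t dt = -4t^2
  ∫ -9 dt = -9t
F(t) = -(1/4)t^4 + (2/3)t^3 - 4t^2 - 9t + C


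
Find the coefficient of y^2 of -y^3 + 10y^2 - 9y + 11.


Read off the coefficient of y^2: 10


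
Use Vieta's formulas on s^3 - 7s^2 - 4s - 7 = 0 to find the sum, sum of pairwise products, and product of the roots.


Monic cubic s^3+bs^2+cs+d=0: sum=-b, pairwise sum=c, product=-d.
b=-7, c=-4, d=-7
r1+r2+r3 = 7
r1r2+r1r3+r2r3 = -4
r1r2r3 = 7


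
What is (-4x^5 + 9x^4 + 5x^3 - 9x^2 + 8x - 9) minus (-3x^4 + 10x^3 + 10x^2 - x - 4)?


Distribute the minus sign:
  (-4x^5 + 9x^4 + 5x^3 - 9x^2 + 8x - 9)
- (-3x^4 + 10x^3 + 10x^2 - x - 4)
Negate second polynomial: 3x^4 - 10x^3 - 10x^2 + x + 4
Add: -4x^5 + 12x^4 - 5x^3 - 19x^2 + 9x - 5


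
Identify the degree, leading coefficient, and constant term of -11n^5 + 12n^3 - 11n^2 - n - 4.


Highest power of n is 5, with coefficient -11. Constant term is -4.
Degree = 5, leading coefficient = -11, constant term = -4


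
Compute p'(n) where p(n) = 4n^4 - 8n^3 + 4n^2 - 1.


Apply the power rule term by term:
  d/dn(4n^4) = 16n^3
  d/dn(-8n^3) = -24n^2
  d/dn(4n^2) = 8n
  d/dn(-1) = 0
p'(n) = 16n^3 - 24n^2 + 8n


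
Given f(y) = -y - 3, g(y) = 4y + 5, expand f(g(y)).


Substitute g(y) into f:
f(g(y)) = -1*(4y + 5) + (-3)
Expand and combine: -4y - 8


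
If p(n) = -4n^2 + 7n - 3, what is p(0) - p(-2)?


p(0) = -3
p(-2) = -33
p(0) - p(-2) = -3 + 33 = 30


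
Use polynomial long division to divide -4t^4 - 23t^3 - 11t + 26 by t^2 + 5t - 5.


(-4t^4 - 23t^3 - 11t + 26) / (t^2 + 5t - 5)
Step 1: -4t^2 * (t^2 + 5t - 5) = -4t^4 - 20t^3 + 20t^2; subtract.
Step 2: -3t * (t^2 + 5t - 5) = -3t^3 - 15t^2 + 15t; subtract.
Step 3: -5 * (t^2 + 5t - 5) = -5t^2 - 25t + 25; subtract.
Quotient: -4t^2 - 3t - 5, Remainder: -t + 1


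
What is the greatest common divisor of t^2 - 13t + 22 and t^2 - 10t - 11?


Factor each:
  t^2 - 13t + 22 = (t - 11)(t - 2)
  t^2 - 10t - 11 = (t - 11)(t + 1)
Common monic factor: t - 11


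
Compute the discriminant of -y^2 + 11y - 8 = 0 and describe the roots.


D = b^2 - 4ac = (11)^2 - 4(-1)(-8) = 121 - 32 = 89
Since D > 0: two distinct irrational roots


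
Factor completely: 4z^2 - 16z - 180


Roots satisfy r1 + r2 = -b/a = 4 and r1*r2 = c/a = -45.
So r1 = 9, r2 = -5.
4z^2 - 16z - 180 = 4(z - r1)(z - r2) = 4(z - 9)(z + 5)


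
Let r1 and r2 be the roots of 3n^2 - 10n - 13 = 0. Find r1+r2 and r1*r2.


For an^2+bn+c=0: sum = -b/a, product = c/a.
a=3, b=-10, c=-13
Sum = -(-10)/3 = 10/3
Product = (-13)/3 = -13/3


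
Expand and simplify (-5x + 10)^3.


Expand (-5x + 10)^3 by repeated multiplication:
  (-5x + 10)^2 = 25x^2 - 100x + 100
= -125x^3 + 750x^2 - 1500x + 1000


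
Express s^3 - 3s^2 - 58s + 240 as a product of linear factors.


Try integer roots (divisors of 240). s=6: p(6)=0.
Divide out (s - 6): quotient is s^2 + 3s - 40.
Factor the quadratic: (s - 5)(s + 8)
Result: (s - 6)(s - 5)(s + 8)


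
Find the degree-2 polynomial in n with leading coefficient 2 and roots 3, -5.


p(n) = 2(n - 3)(n + 5)
Expand: 2n^2 + 4n - 30


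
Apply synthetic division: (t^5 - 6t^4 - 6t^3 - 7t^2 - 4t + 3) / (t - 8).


Synthetic division with c = 8. Coefficients: 1, -6, -6, -7, -4, 3
Bring down 1.
  1 * 8 = 8; 8 - 6 = 2
  2 * 8 = 16; 16 - 6 = 10
  10 * 8 = 80; 80 - 7 = 73
  73 * 8 = 584; 584 - 4 = 580
  580 * 8 = 4640; 4640 + 3 = 4643
Quotient: t^4 + 2t^3 + 10t^2 + 73t + 580, Remainder: 4643


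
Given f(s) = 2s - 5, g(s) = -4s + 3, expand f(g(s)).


Substitute g(s) into f:
f(g(s)) = 2*(-4s + 3) + (-5)
Expand and combine: -8s + 1


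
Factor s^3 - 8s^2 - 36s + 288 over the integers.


Try integer roots (divisors of 288). s=-6: p(-6)=0.
Divide out (s + 6): quotient is s^2 - 14s + 48.
Factor the quadratic: (s - 8)(s - 6)
Result: (s + 6)(s - 8)(s - 6)


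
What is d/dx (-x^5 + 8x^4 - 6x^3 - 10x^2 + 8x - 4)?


Apply the power rule term by term:
  d/dx(-x^5) = -5x^4
  d/dx(8x^4) = 32x^3
  d/dx(-6x^3) = -18x^2
  d/dx(-10x^2) = -20x
  d/dx(8x) = 8
  d/dx(-4) = 0
p'(x) = -5x^4 + 32x^3 - 18x^2 - 20x + 8


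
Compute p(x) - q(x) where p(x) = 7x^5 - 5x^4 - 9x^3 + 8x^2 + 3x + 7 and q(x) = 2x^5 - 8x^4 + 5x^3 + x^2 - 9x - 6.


Distribute the minus sign:
  (7x^5 - 5x^4 - 9x^3 + 8x^2 + 3x + 7)
- (2x^5 - 8x^4 + 5x^3 + x^2 - 9x - 6)
Negate second polynomial: -2x^5 + 8x^4 - 5x^3 - x^2 + 9x + 6
Add: 5x^5 + 3x^4 - 14x^3 + 7x^2 + 12x + 13


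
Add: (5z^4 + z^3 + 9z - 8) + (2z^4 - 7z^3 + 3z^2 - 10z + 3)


Align terms by degree and add:
  5z^4 + z^3 + 9z - 8
+ 2z^4 - 7z^3 + 3z^2 - 10z + 3
= 7z^4 - 6z^3 + 3z^2 - z - 5


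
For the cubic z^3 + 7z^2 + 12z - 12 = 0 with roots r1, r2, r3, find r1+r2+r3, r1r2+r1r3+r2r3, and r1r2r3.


Monic cubic z^3+bz^2+cz+d=0: sum=-b, pairwise sum=c, product=-d.
b=7, c=12, d=-12
r1+r2+r3 = -7
r1r2+r1r3+r2r3 = 12
r1r2r3 = 12


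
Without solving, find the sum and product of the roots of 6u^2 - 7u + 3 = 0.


For au^2+bu+c=0: sum = -b/a, product = c/a.
a=6, b=-7, c=3
Sum = -(-7)/6 = 7/6
Product = (3)/6 = 1/2


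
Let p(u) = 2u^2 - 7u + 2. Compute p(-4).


Using direct substitution:
  2 * (-4)^2 = 32
  -7 * (-4)^1 = 28
  constant: 2
Sum = 32 + 28 + 2 = 62


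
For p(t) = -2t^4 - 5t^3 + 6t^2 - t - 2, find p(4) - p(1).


p(4) = -742
p(1) = -4
p(4) - p(1) = -742 + 4 = -738


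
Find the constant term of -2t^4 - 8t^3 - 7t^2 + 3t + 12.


Read off the constant term: 12


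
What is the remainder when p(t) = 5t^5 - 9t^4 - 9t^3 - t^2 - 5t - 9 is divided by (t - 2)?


By the Remainder Theorem, the remainder equals p(2):
  5*(2)^5 = 160
  -9*(2)^4 = -144
  -9*(2)^3 = -72
  -1*(2)^2 = -4
  -5*(2)^1 = -10
  constant: -9
Sum: 160 - 144 - 72 - 4 - 10 - 9 = -79


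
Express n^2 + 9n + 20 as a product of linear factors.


Roots satisfy r1 + r2 = -b/a = -9 and r1*r2 = c/a = 20.
So r1 = -4, r2 = -5.
n^2 + 9n + 20 = (n - r1)(n - r2) = (n + 4)(n + 5)


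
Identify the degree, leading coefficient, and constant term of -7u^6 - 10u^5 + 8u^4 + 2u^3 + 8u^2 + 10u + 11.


Highest power of u is 6, with coefficient -7. Constant term is 11.
Degree = 6, leading coefficient = -7, constant term = 11


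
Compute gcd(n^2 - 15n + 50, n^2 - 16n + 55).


Factor each:
  n^2 - 15n + 50 = (n - 5)(n - 10)
  n^2 - 16n + 55 = (n - 5)(n - 11)
Common monic factor: n - 5


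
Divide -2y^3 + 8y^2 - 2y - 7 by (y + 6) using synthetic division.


Synthetic division with c = -6. Coefficients: -2, 8, -2, -7
Bring down -2.
  -2 * -6 = 12; 12 + 8 = 20
  20 * -6 = -120; -120 - 2 = -122
  -122 * -6 = 732; 732 - 7 = 725
Quotient: -2y^2 + 20y - 122, Remainder: 725


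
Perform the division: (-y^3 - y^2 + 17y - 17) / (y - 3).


(-y^3 - y^2 + 17y - 17) / (y - 3)
Step 1: -y^2 * (y - 3) = -y^3 + 3y^2; subtract.
Step 2: -4y * (y - 3) = -4y^2 + 12y; subtract.
Step 3: 5 * (y - 3) = 5y - 15; subtract.
Quotient: -y^2 - 4y + 5, Remainder: -2


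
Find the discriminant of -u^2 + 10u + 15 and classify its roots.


D = b^2 - 4ac = (10)^2 - 4(-1)(15) = 100 + 60 = 160
Since D > 0: two distinct irrational roots


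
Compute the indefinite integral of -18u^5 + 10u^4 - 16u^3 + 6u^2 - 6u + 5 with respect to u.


Reverse power rule on each term:
  ∫ -18u^5 du = -3u^6
  ∫ 10u^4 du = 2u^5
  ∫ -16u^3 du = -4u^4
  ∫ 6u^2 du = 2u^3
  ∫ -6u du = -3u^2
  ∫ 5 du = 5u
F(u) = -3u^6 + 2u^5 - 4u^4 + 2u^3 - 3u^2 + 5u + C


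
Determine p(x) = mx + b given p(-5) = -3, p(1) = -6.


p(x) = mx + b. Using p(-5)=-3, p(1)=-6:
m = (-3 + 6)/(-5 - 1) = 3/-6 = -1/2
b = -3 - m*(-5) = -3 - 5/2 = -11/2
p(x) = -(1/2)x - (11/2)
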